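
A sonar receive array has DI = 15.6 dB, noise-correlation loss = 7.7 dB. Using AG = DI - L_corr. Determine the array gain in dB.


7.9 dB


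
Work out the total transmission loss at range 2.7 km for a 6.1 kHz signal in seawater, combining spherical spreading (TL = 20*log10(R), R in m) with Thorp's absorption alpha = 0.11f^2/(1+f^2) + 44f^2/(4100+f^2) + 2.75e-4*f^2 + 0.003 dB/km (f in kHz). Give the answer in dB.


Step 1 (Thorp): alpha = 0.11*37.21/(1+37.21) + 44*37.21/(4100+37.21) + 2.75e-4*37.21 + 0.003 = 0.5161 dB/km
Step 2: TL_spread = 20*log10(2700) = 68.63 dB
Step 3: TL_abs = alpha*R = 0.5161 * 2.7 = 1.39 dB
Step 4: TL_total = 68.63 + 1.39 = 70.02

70.02 dB


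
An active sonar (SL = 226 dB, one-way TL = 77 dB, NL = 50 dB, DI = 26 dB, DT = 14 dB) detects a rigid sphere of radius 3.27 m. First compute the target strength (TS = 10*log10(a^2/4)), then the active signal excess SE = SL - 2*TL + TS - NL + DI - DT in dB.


Step 1: TS = 10*log10(3.27^2/4) = 4.27 dB
Step 2: SE = SL - 2*TL + TS - NL + DI - DT = 226 - 2*77 + (4.27) - 50 + 26 - 14 = 38.27

38.27 dB


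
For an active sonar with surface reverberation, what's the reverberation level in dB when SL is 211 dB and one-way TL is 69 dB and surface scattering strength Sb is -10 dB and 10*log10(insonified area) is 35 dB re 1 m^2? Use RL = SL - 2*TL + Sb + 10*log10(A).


RL = SL - 2*TL + Sb + 10*log10(A) = 211 - 2*69 + (-10) + 35 = 98

98 dB


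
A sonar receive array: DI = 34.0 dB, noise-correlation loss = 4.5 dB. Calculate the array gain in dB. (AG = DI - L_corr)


29.5 dB


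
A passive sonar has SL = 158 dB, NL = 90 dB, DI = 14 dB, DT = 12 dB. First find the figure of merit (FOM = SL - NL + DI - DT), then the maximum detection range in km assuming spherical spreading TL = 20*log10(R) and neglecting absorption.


Step 1: FOM = SL - NL + DI - DT = 158 - 90 + 14 - 12 = 70 dB
Step 2: at max range FOM = TL = 20*log10(R), so R = 10^(70/20) = 3162.28 m = 3.16 km

3.16 km


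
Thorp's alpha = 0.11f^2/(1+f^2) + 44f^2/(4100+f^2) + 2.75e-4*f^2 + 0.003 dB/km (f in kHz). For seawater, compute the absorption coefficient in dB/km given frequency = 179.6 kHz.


f^2 = 32256.16
alpha = 0.11*32256.16/(1+32256.16) + 44*32256.16/(4100+32256.16) + 2.75e-4*32256.16 + 0.003 = 48.021

48.021 dB/km


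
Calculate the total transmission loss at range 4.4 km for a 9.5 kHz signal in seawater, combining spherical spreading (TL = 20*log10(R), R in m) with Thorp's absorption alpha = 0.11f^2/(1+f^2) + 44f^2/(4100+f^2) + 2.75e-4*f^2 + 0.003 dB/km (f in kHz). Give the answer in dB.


77.64 dB


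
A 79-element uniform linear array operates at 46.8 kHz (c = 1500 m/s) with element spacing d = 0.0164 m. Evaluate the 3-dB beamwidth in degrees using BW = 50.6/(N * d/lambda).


Step 1: lambda = 1500/46800 = 0.03205 m
Step 2: d/lambda = 0.0164/0.03205 = 0.5117
Step 3: BW = 50.6/(N * d/lambda) = 50.6/(79 * 0.5117) = 1.25

1.25 deg


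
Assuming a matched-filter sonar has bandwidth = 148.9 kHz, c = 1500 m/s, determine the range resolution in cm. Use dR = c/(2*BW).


dR = c/(2*BW) = 1500 / (2 * 148.9e3) = 0.005 m = 0.5 cm

0.5 cm


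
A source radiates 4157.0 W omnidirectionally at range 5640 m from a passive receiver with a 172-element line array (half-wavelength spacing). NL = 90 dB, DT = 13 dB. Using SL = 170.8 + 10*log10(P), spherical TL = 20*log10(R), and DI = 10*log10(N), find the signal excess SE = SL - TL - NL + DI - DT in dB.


Step 1: SL = 170.8 + 10*log10(4157.0) = 206.99 dB
Step 2: TL = 20*log10(5640) = 75.03 dB
Step 3: DI = 10*log10(172) = 22.36 dB
Step 4: SE = SL - TL - NL + DI - DT = 206.99 - 75.03 - 90 + 22.36 - 13 = 51.32

51.32 dB


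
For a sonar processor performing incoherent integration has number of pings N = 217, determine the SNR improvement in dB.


Gain = 5*log10(217) = 11.68

11.68 dB


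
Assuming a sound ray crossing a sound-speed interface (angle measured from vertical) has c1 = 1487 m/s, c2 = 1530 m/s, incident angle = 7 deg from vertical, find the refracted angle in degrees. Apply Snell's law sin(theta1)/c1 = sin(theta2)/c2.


7.2 deg


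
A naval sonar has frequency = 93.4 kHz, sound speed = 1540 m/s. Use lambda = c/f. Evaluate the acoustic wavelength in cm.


lambda = c/f = 1540 / 93400 = 0.0165 m = 1.65 cm

1.65 cm


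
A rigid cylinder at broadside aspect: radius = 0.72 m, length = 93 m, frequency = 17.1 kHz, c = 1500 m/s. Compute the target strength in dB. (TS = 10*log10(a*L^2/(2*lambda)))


lambda = 1500/17100 = 0.08772 m
TS = 10*log10(0.72*93^2/(2*0.08772)) = 45.5

45.5 dB


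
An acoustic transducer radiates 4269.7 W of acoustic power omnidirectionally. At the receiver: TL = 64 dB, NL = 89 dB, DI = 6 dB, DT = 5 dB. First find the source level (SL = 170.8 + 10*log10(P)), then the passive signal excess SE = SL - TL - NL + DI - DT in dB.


Step 1: SL = 170.8 + 10*log10(4269.7) = 207.1 dB
Step 2: SE = SL - TL - NL + DI - DT = 207.1 - 64 - 89 + 6 - 5 = 55.1

55.1 dB


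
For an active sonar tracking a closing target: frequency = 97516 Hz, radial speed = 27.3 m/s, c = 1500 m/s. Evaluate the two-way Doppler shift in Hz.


fd = 2*f*v/c = 2 * 97516 * 27.3 / 1500 = 3549.58

3549.58 Hz


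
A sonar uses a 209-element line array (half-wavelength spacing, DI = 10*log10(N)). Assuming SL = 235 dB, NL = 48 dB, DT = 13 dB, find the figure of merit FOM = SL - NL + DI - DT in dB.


Step 1: DI = 10*log10(209) = 23.2 dB
Step 2: FOM = SL - NL + DI - DT = 235 - 48 + 23.2 - 13 = 197.2

197.2 dB


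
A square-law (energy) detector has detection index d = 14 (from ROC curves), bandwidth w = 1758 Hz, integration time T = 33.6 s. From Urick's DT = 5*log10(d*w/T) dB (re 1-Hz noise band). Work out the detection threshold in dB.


DT = 5*log10(d*w/T) = 5*log10(14 * 1758 / 33.6) = 5*log10(732.5) = 14.32

14.32 dB


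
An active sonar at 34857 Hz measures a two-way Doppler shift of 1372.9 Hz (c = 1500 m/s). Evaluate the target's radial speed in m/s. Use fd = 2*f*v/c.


From fd = 2*f*v/c, v = c*fd/(2*f) = 1500 * 1372.9 / (2*34857) = 29.54

29.54 m/s


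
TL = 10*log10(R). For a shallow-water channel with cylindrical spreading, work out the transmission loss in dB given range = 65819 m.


48.18 dB


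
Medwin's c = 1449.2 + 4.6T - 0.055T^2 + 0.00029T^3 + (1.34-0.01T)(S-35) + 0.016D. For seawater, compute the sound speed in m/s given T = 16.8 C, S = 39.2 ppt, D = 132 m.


1519.37 m/s


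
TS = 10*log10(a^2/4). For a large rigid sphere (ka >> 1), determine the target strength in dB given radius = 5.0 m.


TS = 10*log10(5.0^2 / 4) = 10*log10(6.25) = 7.96

7.96 dB


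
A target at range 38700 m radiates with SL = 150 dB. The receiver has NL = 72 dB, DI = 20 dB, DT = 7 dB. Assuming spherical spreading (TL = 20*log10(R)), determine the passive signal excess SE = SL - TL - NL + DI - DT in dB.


-0.75 dB


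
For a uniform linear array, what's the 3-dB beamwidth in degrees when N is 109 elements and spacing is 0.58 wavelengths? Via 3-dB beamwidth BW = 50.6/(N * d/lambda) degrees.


BW = 50.6 / (109 * 0.58) = 50.6 / 63.22 = 0.8

0.8 deg


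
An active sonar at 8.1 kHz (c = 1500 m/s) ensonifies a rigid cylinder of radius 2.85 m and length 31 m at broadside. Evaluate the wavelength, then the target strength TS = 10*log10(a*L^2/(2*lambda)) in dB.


Step 1: lambda = c/f = 1500/8100 = 0.18519 m
Step 2: TS = 10*log10(a*L^2/(2*lambda)) = 10*log10(2.85*31^2/(2*0.18519)) = 38.69

38.69 dB


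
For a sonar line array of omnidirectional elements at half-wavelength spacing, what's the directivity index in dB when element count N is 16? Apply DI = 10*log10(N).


DI = 10*log10(16) = 12.04

12.04 dB


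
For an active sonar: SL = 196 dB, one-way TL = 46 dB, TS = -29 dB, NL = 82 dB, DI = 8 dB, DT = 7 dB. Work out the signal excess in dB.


SE = SL - 2*TL + TS - NL + DI - DT = 196 - 2*46 + (-29) - 82 + 8 - 7 = -6

-6 dB


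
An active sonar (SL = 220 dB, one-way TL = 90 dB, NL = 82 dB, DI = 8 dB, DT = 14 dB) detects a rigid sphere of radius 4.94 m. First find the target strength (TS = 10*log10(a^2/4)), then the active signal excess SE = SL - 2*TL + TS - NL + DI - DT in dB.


Step 1: TS = 10*log10(4.94^2/4) = 7.85 dB
Step 2: SE = SL - 2*TL + TS - NL + DI - DT = 220 - 2*90 + (7.85) - 82 + 8 - 14 = -40.15

-40.15 dB


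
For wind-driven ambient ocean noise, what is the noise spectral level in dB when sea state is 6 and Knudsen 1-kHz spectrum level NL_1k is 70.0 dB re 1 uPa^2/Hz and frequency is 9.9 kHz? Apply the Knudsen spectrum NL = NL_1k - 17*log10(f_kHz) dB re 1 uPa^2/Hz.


NL = NL_1k - 17*log10(f_kHz) = 70.0 - 17*log10(9.9) = 70.0 - (16.93) = 53.07

53.07 dB


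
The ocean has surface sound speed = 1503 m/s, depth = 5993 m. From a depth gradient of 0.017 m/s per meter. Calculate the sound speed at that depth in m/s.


c = 1503 + 0.017 * 5993 = 1604.881

1604.881 m/s


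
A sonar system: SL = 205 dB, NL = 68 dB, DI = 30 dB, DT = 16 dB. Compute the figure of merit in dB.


151 dB


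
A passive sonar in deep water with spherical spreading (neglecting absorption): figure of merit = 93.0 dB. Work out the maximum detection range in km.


At max range FOM = TL, so 20*log10(R) = 93.0
R = 10^(93.0/20) = 44668.36 m = 44.67 km

44.67 km


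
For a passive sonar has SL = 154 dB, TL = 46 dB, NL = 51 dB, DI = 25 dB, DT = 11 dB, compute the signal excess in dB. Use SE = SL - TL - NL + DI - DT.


SE = SL - TL - NL + DI - DT = 154 - 46 - 51 + 25 - 11 = 71

71 dB


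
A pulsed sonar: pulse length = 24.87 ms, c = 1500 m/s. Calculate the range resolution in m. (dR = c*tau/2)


18.6525 m


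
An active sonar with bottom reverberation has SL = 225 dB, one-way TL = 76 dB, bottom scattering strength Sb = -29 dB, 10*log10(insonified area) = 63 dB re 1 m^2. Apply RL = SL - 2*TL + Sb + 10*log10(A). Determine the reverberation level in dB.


RL = SL - 2*TL + Sb + 10*log10(A) = 225 - 2*76 + (-29) + 63 = 107

107 dB


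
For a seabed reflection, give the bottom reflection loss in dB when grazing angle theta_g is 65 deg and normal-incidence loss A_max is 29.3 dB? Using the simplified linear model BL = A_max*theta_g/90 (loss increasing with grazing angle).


BL = A_max * theta_g / 90 = 29.3 * 65 / 90 = 21.16

21.16 dB


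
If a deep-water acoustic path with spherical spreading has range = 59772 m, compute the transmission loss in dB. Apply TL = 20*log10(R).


TL = 20*log10(59772) = 95.53

95.53 dB


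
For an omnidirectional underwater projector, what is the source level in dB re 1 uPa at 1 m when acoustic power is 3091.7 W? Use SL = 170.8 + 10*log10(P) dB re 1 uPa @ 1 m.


SL = 170.8 + 10*log10(3091.7) = 170.8 + 34.9 = 205.7

205.7 dB


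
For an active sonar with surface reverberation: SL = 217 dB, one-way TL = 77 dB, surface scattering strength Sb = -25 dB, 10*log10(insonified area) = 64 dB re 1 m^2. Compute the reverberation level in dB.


RL = SL - 2*TL + Sb + 10*log10(A) = 217 - 2*77 + (-25) + 64 = 102

102 dB


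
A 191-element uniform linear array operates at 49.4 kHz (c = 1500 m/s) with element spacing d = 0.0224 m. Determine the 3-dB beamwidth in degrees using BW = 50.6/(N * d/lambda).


0.36 deg


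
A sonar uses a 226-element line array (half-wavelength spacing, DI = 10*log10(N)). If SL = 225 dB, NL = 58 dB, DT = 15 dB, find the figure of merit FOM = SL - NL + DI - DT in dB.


175.54 dB


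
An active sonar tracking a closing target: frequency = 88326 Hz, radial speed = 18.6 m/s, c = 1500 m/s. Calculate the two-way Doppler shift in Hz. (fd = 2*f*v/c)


fd = 2*f*v/c = 2 * 88326 * 18.6 / 1500 = 2190.48

2190.48 Hz


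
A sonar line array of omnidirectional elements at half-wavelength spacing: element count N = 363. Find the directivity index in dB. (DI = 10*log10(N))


DI = 10*log10(363) = 25.6

25.6 dB


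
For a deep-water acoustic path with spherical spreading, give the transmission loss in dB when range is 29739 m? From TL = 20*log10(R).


TL = 20*log10(29739) = 89.47

89.47 dB


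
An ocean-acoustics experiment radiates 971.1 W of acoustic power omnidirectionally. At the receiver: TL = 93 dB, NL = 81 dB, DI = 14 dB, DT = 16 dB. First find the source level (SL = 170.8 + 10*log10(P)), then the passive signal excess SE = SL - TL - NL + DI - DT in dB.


Step 1: SL = 170.8 + 10*log10(971.1) = 200.67 dB
Step 2: SE = SL - TL - NL + DI - DT = 200.67 - 93 - 81 + 14 - 16 = 24.67

24.67 dB


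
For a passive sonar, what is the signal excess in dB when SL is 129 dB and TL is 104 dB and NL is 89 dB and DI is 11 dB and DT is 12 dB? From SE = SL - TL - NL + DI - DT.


SE = SL - TL - NL + DI - DT = 129 - 104 - 89 + 11 - 12 = -65

-65 dB


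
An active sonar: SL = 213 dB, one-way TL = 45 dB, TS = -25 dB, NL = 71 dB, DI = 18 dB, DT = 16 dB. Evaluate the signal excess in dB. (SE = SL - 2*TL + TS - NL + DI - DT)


29 dB


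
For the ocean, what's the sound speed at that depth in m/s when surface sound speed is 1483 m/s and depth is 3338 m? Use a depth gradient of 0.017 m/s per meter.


c = 1483 + 0.017 * 3338 = 1539.746

1539.746 m/s


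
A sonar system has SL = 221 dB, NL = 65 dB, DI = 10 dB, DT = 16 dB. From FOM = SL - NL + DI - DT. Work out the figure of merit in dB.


FOM = SL - NL + DI - DT = 221 - 65 + 10 - 16 = 150

150 dB


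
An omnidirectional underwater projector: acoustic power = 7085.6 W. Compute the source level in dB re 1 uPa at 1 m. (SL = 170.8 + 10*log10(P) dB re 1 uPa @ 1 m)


209.3 dB


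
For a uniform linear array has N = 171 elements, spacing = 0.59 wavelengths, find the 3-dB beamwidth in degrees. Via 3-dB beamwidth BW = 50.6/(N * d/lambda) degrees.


BW = 50.6 / (171 * 0.59) = 50.6 / 100.89 = 0.5

0.5 deg


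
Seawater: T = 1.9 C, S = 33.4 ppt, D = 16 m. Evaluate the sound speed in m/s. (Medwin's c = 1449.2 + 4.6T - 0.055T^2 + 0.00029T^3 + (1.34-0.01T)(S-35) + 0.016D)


c = 1449.2 + 4.6*1.9 - 0.055*1.9^2 + 0.00029*1.9^3 + (1.34 - 0.01*1.9)*(33.4 - 35) + 0.016*16 = 1455.89

1455.89 m/s


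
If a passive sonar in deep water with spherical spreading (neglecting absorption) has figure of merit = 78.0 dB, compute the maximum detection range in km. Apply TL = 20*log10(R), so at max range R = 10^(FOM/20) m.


At max range FOM = TL, so 20*log10(R) = 78.0
R = 10^(78.0/20) = 7943.28 m = 7.94 km

7.94 km


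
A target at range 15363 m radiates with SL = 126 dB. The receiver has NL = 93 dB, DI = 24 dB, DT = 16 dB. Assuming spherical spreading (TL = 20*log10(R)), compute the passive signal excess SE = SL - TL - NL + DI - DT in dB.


-42.73 dB


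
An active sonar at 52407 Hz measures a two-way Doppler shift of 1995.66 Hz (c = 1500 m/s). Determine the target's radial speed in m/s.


From fd = 2*f*v/c, v = c*fd/(2*f) = 1500 * 1995.66 / (2*52407) = 28.56

28.56 m/s


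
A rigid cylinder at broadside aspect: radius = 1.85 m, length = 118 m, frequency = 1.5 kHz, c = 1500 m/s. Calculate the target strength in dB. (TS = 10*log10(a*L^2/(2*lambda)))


lambda = 1500/1500 = 1.0 m
TS = 10*log10(1.85*118^2/(2*1.0)) = 41.1

41.1 dB


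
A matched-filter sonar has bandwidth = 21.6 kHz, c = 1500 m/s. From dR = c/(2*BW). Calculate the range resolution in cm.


dR = c/(2*BW) = 1500 / (2 * 21.6e3) = 0.0347 m = 3.47 cm

3.47 cm


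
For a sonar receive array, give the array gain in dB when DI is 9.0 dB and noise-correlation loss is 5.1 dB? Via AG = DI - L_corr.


AG = DI - L_corr = 9.0 - 5.1 = 3.9

3.9 dB


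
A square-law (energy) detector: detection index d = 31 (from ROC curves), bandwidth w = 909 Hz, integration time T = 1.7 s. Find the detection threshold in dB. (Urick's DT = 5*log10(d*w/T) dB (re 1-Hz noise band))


DT = 5*log10(d*w/T) = 5*log10(31 * 909 / 1.7) = 5*log10(16575.88) = 21.1

21.1 dB


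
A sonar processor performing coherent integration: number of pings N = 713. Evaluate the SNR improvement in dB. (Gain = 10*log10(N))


Gain = 10*log10(713) = 28.53

28.53 dB


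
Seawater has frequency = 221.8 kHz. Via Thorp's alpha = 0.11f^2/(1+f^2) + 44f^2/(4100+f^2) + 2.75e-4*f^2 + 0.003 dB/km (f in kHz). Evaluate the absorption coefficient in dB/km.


f^2 = 49195.24
alpha = 0.11*49195.24/(1+49195.24) + 44*49195.24/(4100+49195.24) + 2.75e-4*49195.24 + 0.003 = 54.257

54.257 dB/km


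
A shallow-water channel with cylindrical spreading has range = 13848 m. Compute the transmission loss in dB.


41.41 dB


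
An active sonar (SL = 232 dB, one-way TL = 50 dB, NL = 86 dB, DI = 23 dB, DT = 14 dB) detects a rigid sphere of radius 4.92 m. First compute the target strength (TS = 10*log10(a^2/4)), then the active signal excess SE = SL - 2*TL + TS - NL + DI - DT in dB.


Step 1: TS = 10*log10(4.92^2/4) = 7.82 dB
Step 2: SE = SL - 2*TL + TS - NL + DI - DT = 232 - 2*50 + (7.82) - 86 + 23 - 14 = 62.82

62.82 dB


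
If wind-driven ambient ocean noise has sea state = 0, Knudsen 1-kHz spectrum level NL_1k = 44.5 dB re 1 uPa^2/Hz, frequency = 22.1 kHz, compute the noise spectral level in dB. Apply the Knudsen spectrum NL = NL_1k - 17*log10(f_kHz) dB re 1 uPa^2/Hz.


NL = NL_1k - 17*log10(f_kHz) = 44.5 - 17*log10(22.1) = 44.5 - (22.85) = 21.65

21.65 dB


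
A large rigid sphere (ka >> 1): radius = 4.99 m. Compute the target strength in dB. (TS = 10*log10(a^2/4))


7.94 dB


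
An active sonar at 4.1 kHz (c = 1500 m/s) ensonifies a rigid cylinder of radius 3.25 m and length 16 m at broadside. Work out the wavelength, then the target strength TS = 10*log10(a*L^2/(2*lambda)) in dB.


Step 1: lambda = c/f = 1500/4100 = 0.36585 m
Step 2: TS = 10*log10(a*L^2/(2*lambda)) = 10*log10(3.25*16^2/(2*0.36585)) = 30.56

30.56 dB


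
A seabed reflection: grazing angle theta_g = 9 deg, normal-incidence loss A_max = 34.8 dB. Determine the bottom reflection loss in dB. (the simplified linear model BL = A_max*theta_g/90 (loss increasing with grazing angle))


BL = A_max * theta_g / 90 = 34.8 * 9 / 90 = 3.48

3.48 dB


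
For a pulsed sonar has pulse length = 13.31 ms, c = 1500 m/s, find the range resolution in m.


dR = c*tau/2 = 1500 * 13.31e-3 / 2 = 9.9825

9.9825 m


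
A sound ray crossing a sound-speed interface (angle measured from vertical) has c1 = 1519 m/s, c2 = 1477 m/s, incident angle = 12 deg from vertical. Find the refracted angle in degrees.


sin(theta2) = (c2/c1)*sin(theta1) = (1477/1519)*sin(12 deg) = 0.20216
theta2 = arcsin(0.20216) = 11.66

11.66 deg


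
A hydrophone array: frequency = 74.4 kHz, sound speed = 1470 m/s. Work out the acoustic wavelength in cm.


lambda = c/f = 1470 / 74400 = 0.0198 m = 1.98 cm

1.98 cm


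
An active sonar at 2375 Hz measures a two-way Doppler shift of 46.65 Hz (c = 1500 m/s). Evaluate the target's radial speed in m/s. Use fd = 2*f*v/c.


From fd = 2*f*v/c, v = c*fd/(2*f) = 1500 * 46.65 / (2*2375) = 14.73

14.73 m/s


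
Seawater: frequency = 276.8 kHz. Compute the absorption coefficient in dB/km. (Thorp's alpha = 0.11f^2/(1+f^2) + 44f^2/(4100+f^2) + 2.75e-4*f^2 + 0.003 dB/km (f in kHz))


62.948 dB/km


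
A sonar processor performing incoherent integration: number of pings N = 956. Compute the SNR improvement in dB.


14.9 dB


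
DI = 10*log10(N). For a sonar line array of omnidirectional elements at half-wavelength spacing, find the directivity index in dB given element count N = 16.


DI = 10*log10(16) = 12.04

12.04 dB


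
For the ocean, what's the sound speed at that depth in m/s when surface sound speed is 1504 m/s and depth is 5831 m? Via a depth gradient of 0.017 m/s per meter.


1603.127 m/s


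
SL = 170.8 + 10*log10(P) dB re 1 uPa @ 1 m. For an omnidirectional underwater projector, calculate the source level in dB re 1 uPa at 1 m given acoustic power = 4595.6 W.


SL = 170.8 + 10*log10(4595.6) = 170.8 + 36.62 = 207.42

207.42 dB


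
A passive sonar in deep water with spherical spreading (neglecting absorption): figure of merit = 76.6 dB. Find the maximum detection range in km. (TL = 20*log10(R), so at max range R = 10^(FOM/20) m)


6.76 km


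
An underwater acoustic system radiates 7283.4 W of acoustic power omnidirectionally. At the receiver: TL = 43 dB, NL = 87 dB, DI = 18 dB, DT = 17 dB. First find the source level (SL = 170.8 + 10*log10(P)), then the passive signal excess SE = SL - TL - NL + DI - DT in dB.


Step 1: SL = 170.8 + 10*log10(7283.4) = 209.42 dB
Step 2: SE = SL - TL - NL + DI - DT = 209.42 - 43 - 87 + 18 - 17 = 80.42

80.42 dB


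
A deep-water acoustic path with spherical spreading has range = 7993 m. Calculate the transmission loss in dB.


TL = 20*log10(7993) = 78.05

78.05 dB


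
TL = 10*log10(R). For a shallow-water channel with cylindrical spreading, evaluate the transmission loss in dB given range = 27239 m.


TL = 10*log10(27239) = 44.35

44.35 dB


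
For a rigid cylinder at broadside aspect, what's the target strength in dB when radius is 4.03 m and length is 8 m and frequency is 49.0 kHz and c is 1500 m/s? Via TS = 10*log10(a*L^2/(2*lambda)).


36.25 dB


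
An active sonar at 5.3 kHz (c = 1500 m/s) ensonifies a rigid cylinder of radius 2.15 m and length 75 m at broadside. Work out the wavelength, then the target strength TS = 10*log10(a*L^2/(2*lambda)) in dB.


Step 1: lambda = c/f = 1500/5300 = 0.28302 m
Step 2: TS = 10*log10(a*L^2/(2*lambda)) = 10*log10(2.15*75^2/(2*0.28302)) = 43.3

43.3 dB


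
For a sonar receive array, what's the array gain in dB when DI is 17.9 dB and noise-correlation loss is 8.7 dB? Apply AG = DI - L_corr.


AG = DI - L_corr = 17.9 - 8.7 = 9.2

9.2 dB


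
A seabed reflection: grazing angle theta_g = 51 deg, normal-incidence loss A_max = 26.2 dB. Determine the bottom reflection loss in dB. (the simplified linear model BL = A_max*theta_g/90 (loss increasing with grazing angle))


BL = A_max * theta_g / 90 = 26.2 * 51 / 90 = 14.85

14.85 dB


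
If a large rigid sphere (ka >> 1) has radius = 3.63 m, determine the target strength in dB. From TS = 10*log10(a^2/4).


TS = 10*log10(3.63^2 / 4) = 10*log10(3.294225) = 5.18

5.18 dB


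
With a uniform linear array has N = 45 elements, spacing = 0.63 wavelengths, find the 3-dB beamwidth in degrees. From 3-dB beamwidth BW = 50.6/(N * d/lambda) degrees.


BW = 50.6 / (45 * 0.63) = 50.6 / 28.35 = 1.78

1.78 deg


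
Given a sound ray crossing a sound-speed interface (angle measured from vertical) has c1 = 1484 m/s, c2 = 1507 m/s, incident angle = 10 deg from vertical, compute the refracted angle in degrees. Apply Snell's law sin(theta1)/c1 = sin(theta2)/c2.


10.16 deg


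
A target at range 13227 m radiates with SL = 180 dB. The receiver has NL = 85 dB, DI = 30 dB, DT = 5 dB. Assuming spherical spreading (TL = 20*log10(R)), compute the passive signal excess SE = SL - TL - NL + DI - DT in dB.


Step 1: TL = 20*log10(13227) = 82.43 dB
Step 2: SE = 180 - 82.43 - 85 + 30 - 5 = 37.57

37.57 dB


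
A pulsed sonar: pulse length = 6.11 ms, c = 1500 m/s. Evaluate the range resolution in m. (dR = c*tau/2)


4.5825 m


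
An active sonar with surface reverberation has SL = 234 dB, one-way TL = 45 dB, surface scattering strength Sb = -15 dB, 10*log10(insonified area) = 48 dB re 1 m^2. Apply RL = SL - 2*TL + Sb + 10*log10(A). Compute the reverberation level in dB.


RL = SL - 2*TL + Sb + 10*log10(A) = 234 - 2*45 + (-15) + 48 = 177

177 dB


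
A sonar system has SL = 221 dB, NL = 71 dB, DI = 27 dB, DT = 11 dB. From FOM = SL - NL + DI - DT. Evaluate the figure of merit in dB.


166 dB


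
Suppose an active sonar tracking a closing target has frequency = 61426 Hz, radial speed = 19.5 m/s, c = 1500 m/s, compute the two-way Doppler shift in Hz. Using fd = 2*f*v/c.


fd = 2*f*v/c = 2 * 61426 * 19.5 / 1500 = 1597.08

1597.08 Hz


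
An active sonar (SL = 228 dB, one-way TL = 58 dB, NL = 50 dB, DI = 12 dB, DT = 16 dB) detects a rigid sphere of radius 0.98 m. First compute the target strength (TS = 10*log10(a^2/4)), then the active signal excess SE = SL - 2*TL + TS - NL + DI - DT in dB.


Step 1: TS = 10*log10(0.98^2/4) = -6.2 dB
Step 2: SE = SL - 2*TL + TS - NL + DI - DT = 228 - 2*58 + (-6.2) - 50 + 12 - 16 = 51.8

51.8 dB


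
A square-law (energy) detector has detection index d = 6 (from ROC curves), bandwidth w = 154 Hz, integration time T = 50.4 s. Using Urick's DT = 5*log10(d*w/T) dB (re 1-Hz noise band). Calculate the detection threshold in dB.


DT = 5*log10(d*w/T) = 5*log10(6 * 154 / 50.4) = 5*log10(18.33) = 6.32

6.32 dB


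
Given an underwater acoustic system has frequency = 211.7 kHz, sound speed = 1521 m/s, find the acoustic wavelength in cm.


lambda = c/f = 1521 / 211700 = 0.0072 m = 0.72 cm

0.72 cm


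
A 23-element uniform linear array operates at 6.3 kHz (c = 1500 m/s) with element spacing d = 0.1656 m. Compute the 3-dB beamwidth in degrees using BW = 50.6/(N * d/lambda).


3.16 deg


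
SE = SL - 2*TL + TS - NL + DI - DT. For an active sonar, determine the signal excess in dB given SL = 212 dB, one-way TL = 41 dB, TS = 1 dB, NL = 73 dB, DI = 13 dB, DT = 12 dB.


SE = SL - 2*TL + TS - NL + DI - DT = 212 - 2*41 + (1) - 73 + 13 - 12 = 59

59 dB


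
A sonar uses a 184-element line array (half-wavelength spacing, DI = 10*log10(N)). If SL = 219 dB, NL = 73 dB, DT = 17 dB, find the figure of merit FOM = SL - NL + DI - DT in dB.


151.65 dB


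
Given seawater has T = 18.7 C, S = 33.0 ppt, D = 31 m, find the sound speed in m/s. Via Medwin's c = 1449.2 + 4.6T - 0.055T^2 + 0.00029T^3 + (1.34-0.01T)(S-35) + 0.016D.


c = 1449.2 + 4.6*18.7 - 0.055*18.7^2 + 0.00029*18.7^3 + (1.34 - 0.01*18.7)*(33.0 - 35) + 0.016*31 = 1516.07

1516.07 m/s


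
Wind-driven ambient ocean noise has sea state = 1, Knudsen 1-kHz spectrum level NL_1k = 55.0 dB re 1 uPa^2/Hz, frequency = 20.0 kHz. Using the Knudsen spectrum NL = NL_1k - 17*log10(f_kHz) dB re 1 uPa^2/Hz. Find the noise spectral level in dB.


NL = NL_1k - 17*log10(f_kHz) = 55.0 - 17*log10(20.0) = 55.0 - (22.12) = 32.88

32.88 dB


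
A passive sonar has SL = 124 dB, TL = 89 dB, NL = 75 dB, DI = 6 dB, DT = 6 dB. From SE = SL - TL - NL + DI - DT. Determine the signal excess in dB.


SE = SL - TL - NL + DI - DT = 124 - 89 - 75 + 6 - 6 = -40

-40 dB


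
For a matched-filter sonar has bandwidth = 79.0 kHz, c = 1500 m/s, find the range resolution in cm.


0.95 cm


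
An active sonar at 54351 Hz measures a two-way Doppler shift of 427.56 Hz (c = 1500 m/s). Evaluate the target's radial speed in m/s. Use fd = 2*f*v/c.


5.9 m/s


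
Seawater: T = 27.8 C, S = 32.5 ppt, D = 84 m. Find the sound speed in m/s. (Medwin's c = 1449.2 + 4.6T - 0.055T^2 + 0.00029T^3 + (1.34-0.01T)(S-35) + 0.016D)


c = 1449.2 + 4.6*27.8 - 0.055*27.8^2 + 0.00029*27.8^3 + (1.34 - 0.01*27.8)*(32.5 - 35) + 0.016*84 = 1539.49

1539.49 m/s


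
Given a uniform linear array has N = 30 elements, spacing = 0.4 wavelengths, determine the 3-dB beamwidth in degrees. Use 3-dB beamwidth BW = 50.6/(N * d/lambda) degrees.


BW = 50.6 / (30 * 0.4) = 50.6 / 12.0 = 4.22

4.22 deg


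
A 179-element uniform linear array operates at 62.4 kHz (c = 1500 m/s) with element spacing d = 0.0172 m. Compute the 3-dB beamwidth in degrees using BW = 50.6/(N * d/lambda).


Step 1: lambda = 1500/62400 = 0.02404 m
Step 2: d/lambda = 0.0172/0.02404 = 0.7155
Step 3: BW = 50.6/(N * d/lambda) = 50.6/(179 * 0.7155) = 0.4

0.4 deg


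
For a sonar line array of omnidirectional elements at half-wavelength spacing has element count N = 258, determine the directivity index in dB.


DI = 10*log10(258) = 24.12

24.12 dB


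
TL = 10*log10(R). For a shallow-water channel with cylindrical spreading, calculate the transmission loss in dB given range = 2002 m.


TL = 10*log10(2002) = 33.01

33.01 dB


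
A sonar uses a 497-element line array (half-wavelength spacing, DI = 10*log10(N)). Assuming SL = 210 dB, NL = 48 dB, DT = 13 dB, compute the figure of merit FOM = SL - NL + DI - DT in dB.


175.96 dB


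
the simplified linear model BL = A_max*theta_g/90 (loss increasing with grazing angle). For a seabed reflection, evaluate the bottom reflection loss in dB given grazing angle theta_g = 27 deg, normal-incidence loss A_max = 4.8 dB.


1.44 dB


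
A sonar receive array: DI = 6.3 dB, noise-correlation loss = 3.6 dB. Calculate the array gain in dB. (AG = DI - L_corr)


AG = DI - L_corr = 6.3 - 3.6 = 2.7

2.7 dB


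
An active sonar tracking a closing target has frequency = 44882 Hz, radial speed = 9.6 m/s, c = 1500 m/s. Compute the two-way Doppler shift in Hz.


fd = 2*f*v/c = 2 * 44882 * 9.6 / 1500 = 574.49

574.49 Hz


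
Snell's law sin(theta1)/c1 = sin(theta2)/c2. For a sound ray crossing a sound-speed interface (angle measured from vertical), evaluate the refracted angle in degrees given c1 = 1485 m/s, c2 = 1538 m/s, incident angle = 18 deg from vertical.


sin(theta2) = (c2/c1)*sin(theta1) = (1538/1485)*sin(18 deg) = 0.32005
theta2 = arcsin(0.32005) = 18.67

18.67 deg


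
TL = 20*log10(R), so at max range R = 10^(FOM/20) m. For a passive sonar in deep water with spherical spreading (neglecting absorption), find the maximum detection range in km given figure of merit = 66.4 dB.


At max range FOM = TL, so 20*log10(R) = 66.4
R = 10^(66.4/20) = 2089.3 m = 2.09 km

2.09 km


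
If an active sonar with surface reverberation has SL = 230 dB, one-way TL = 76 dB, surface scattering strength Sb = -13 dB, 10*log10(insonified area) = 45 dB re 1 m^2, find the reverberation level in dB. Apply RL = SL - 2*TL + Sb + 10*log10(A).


110 dB


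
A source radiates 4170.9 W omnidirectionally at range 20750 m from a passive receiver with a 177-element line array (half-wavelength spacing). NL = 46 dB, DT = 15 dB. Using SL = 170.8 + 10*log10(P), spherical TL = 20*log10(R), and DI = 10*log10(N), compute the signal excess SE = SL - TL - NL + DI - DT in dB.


Step 1: SL = 170.8 + 10*log10(4170.9) = 207.0 dB
Step 2: TL = 20*log10(20750) = 86.34 dB
Step 3: DI = 10*log10(177) = 22.48 dB
Step 4: SE = SL - TL - NL + DI - DT = 207.0 - 86.34 - 46 + 22.48 - 15 = 82.14

82.14 dB


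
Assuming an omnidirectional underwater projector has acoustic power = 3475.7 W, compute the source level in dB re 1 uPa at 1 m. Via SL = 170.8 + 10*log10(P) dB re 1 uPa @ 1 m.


206.21 dB


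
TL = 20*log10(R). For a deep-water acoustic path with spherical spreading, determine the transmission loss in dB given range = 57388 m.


TL = 20*log10(57388) = 95.18

95.18 dB


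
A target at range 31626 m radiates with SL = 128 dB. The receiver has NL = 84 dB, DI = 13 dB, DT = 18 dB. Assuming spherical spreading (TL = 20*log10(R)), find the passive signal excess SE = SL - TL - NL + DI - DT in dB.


Step 1: TL = 20*log10(31626) = 90.0 dB
Step 2: SE = 128 - 90.0 - 84 + 13 - 18 = -51.0

-51.0 dB


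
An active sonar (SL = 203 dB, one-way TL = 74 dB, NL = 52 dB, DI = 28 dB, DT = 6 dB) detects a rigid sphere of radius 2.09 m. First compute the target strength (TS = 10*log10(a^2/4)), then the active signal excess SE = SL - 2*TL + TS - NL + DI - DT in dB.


Step 1: TS = 10*log10(2.09^2/4) = 0.38 dB
Step 2: SE = SL - 2*TL + TS - NL + DI - DT = 203 - 2*74 + (0.38) - 52 + 28 - 6 = 25.38

25.38 dB


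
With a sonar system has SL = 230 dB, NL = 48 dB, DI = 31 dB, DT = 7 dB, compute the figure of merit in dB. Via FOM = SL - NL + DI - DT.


FOM = SL - NL + DI - DT = 230 - 48 + 31 - 7 = 206

206 dB


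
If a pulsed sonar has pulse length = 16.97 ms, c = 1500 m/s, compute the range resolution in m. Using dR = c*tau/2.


dR = c*tau/2 = 1500 * 16.97e-3 / 2 = 12.7275

12.7275 m


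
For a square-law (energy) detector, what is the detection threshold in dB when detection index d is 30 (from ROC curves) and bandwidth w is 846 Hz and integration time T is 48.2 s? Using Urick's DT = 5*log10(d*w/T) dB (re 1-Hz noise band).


13.61 dB


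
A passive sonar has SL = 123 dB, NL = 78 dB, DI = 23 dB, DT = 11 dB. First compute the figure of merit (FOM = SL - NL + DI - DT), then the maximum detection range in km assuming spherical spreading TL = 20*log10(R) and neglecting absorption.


Step 1: FOM = SL - NL + DI - DT = 123 - 78 + 23 - 11 = 57 dB
Step 2: at max range FOM = TL = 20*log10(R), so R = 10^(57/20) = 707.95 m = 0.71 km

0.71 km


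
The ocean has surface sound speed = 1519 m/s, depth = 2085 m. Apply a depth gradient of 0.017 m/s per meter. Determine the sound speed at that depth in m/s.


1554.445 m/s


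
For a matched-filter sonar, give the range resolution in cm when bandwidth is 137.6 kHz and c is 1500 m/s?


dR = c/(2*BW) = 1500 / (2 * 137.6e3) = 0.0055 m = 0.55 cm

0.55 cm


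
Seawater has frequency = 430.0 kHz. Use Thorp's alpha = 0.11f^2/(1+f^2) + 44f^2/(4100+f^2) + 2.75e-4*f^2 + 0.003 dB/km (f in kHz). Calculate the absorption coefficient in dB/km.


94.006 dB/km


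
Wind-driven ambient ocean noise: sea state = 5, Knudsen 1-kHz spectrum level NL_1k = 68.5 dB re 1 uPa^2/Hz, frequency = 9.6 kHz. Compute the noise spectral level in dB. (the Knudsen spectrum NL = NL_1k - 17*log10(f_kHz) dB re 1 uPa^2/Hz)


51.8 dB


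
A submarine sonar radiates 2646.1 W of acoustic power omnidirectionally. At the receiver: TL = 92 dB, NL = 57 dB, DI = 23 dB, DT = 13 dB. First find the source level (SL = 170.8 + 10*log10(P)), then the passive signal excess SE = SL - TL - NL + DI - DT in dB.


Step 1: SL = 170.8 + 10*log10(2646.1) = 205.03 dB
Step 2: SE = SL - TL - NL + DI - DT = 205.03 - 92 - 57 + 23 - 13 = 66.03

66.03 dB


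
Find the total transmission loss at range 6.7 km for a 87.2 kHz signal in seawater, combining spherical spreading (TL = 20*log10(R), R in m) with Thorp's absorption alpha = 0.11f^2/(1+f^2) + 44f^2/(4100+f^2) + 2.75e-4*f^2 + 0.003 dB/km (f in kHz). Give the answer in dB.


Step 1 (Thorp): alpha = 0.11*7603.84/(1+7603.84) + 44*7603.84/(4100+7603.84) + 2.75e-4*7603.84 + 0.003 = 30.7903 dB/km
Step 2: TL_spread = 20*log10(6700) = 76.52 dB
Step 3: TL_abs = alpha*R = 30.7903 * 6.7 = 206.3 dB
Step 4: TL_total = 76.52 + 206.3 = 282.82

282.82 dB


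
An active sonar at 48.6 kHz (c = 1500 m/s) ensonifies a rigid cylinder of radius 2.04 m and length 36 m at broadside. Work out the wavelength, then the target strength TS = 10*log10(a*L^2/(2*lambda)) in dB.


Step 1: lambda = c/f = 1500/48600 = 0.03086 m
Step 2: TS = 10*log10(a*L^2/(2*lambda)) = 10*log10(2.04*36^2/(2*0.03086)) = 46.32

46.32 dB


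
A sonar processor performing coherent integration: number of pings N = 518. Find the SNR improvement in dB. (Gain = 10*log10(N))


27.14 dB


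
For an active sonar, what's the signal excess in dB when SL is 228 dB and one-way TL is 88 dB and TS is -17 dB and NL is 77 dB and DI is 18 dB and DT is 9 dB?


SE = SL - 2*TL + TS - NL + DI - DT = 228 - 2*88 + (-17) - 77 + 18 - 9 = -33

-33 dB


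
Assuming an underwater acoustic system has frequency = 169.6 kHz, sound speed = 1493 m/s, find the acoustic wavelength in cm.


lambda = c/f = 1493 / 169600 = 0.0088 m = 0.88 cm

0.88 cm


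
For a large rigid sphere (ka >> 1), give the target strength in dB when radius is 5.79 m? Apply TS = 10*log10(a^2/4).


TS = 10*log10(5.79^2 / 4) = 10*log10(8.381025) = 9.23

9.23 dB


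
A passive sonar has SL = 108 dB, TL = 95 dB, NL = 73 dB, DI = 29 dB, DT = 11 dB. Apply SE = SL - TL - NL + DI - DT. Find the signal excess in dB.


-42 dB


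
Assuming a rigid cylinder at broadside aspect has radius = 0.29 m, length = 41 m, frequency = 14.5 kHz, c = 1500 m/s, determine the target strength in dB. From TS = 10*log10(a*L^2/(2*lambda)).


lambda = 1500/14500 = 0.10345 m
TS = 10*log10(0.29*41^2/(2*0.10345)) = 33.72

33.72 dB


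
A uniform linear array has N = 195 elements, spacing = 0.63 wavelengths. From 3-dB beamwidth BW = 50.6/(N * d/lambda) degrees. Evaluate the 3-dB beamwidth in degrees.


BW = 50.6 / (195 * 0.63) = 50.6 / 122.85 = 0.41

0.41 deg


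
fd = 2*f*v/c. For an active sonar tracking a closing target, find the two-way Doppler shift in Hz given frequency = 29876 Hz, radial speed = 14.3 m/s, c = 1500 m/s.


fd = 2*f*v/c = 2 * 29876 * 14.3 / 1500 = 569.64

569.64 Hz


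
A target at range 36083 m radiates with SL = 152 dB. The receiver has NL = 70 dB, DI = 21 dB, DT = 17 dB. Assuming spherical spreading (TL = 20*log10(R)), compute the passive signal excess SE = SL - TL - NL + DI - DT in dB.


Step 1: TL = 20*log10(36083) = 91.15 dB
Step 2: SE = 152 - 91.15 - 70 + 21 - 17 = -5.15

-5.15 dB


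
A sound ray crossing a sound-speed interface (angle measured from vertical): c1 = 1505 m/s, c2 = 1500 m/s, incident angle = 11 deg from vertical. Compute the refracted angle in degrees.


sin(theta2) = (c2/c1)*sin(theta1) = (1500/1505)*sin(11 deg) = 0.19018
theta2 = arcsin(0.19018) = 10.96

10.96 deg


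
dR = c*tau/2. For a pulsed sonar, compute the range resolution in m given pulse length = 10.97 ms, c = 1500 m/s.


dR = c*tau/2 = 1500 * 10.97e-3 / 2 = 8.2275

8.2275 m


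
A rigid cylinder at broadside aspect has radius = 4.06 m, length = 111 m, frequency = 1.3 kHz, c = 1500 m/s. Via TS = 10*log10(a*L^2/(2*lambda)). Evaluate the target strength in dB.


lambda = 1500/1300 = 1.15385 m
TS = 10*log10(4.06*111^2/(2*1.15385)) = 43.36

43.36 dB


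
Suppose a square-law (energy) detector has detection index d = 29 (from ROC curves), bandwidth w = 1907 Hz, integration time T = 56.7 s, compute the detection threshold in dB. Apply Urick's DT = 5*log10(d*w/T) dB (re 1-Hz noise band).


DT = 5*log10(d*w/T) = 5*log10(29 * 1907 / 56.7) = 5*log10(975.36) = 14.95

14.95 dB


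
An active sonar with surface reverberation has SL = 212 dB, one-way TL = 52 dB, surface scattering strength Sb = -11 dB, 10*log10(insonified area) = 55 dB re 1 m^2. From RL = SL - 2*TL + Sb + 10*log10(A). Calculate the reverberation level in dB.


152 dB


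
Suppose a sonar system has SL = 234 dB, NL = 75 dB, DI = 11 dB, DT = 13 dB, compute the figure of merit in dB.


157 dB


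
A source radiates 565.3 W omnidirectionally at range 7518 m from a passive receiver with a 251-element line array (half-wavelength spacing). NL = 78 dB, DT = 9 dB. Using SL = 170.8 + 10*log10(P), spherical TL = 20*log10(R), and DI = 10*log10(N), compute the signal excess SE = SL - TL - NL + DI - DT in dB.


57.8 dB


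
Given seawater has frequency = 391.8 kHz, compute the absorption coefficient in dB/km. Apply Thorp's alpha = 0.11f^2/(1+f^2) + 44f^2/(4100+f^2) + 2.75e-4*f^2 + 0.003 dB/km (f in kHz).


85.183 dB/km


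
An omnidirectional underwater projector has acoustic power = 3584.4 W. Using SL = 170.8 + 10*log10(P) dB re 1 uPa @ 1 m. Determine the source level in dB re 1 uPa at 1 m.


206.34 dB


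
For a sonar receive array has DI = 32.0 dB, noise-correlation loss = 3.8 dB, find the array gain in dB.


28.2 dB


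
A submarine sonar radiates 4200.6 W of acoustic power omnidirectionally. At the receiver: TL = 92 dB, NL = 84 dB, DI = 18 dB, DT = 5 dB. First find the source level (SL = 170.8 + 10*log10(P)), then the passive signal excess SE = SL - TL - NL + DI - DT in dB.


Step 1: SL = 170.8 + 10*log10(4200.6) = 207.03 dB
Step 2: SE = SL - TL - NL + DI - DT = 207.03 - 92 - 84 + 18 - 5 = 44.03

44.03 dB


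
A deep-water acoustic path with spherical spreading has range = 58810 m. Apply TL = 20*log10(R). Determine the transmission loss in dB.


TL = 20*log10(58810) = 95.39

95.39 dB


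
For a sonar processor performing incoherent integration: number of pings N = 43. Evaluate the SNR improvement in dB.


8.17 dB


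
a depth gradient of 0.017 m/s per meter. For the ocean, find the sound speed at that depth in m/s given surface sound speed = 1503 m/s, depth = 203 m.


c = 1503 + 0.017 * 203 = 1506.451

1506.451 m/s


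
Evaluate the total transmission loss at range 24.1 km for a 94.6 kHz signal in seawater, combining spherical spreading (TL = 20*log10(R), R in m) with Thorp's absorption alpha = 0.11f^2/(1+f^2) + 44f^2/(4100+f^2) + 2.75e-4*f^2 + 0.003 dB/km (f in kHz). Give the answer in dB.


876.9 dB
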